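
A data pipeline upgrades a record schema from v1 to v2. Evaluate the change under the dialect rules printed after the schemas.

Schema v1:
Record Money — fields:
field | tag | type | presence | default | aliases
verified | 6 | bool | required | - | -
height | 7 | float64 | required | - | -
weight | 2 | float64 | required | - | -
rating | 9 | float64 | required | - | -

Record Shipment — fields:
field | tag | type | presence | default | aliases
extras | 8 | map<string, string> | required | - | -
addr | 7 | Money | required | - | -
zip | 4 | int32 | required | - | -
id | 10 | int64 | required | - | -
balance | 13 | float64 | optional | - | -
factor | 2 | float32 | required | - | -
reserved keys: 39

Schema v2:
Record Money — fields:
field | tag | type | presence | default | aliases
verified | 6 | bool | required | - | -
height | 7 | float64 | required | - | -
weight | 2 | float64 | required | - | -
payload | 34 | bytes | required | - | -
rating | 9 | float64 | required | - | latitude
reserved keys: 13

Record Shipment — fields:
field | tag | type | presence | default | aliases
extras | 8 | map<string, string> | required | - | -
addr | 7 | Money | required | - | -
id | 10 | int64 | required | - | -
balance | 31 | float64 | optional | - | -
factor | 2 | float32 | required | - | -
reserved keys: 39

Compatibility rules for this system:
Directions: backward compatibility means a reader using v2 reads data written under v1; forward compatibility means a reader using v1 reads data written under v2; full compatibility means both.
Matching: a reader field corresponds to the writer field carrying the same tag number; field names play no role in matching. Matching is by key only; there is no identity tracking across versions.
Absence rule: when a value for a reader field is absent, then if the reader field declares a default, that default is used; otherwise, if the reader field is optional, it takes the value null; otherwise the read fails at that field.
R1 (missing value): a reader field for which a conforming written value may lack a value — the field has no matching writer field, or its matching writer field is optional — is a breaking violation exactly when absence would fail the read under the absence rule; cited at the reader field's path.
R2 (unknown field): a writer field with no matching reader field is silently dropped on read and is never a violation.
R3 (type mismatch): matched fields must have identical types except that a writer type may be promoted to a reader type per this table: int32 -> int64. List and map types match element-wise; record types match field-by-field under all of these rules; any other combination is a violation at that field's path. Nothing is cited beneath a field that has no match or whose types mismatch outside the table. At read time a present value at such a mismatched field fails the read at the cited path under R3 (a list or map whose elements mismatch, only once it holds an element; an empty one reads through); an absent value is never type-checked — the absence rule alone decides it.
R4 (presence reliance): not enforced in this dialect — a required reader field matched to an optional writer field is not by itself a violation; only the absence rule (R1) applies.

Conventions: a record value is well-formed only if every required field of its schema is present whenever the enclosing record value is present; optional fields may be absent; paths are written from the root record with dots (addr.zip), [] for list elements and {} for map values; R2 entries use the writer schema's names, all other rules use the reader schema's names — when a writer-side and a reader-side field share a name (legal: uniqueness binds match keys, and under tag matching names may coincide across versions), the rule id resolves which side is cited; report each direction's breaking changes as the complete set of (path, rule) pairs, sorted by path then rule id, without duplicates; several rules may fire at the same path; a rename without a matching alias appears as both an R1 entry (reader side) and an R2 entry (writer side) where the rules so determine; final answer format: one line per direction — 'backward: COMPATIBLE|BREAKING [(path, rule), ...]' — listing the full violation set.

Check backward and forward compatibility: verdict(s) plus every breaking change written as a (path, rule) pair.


the writer's type comes first in each Shipment pair
backward pass over Shipment, reader schema v2, writer schema v1:
  writer required, map<string, string> -> map<string, string>: reader extras maps from writer extras
  writer required, Money -> Money: reader addr maps from writer addr
  writer required, int64 -> int64: reader id maps from writer id
  balance: no writer match
  writer required, float32 -> float32: reader factor maps from writer factor
  leftover writer field: zip
  leftover writer field: balance
  writer required, bool -> bool: reader addr.verified maps from writer addr.verified
  writer required, float64 -> float64: reader addr.height maps from writer addr.height
  writer required, float64 -> float64: reader addr.weight maps from writer addr.weight
  addr.payload: no writer match
  writer required, float64 -> float64: reader addr.rating maps from writer addr.rating
  violation R1 at addr.payload
  => backward: BREAKING (1)
forward pass over Shipment, reader schema v1, writer schema v2:
  writer required, map<string, string> -> map<string, string>: reader extras maps from writer extras
  writer required, Money -> Money: reader addr maps from writer addr
  zip: no writer match
  writer required, int64 -> int64: reader id maps from writer id
  balance: no writer match
  writer required, float32 -> float32: reader factor maps from writer factor
  leftover writer field: balance
  writer required, bool -> bool: reader addr.verified maps from writer addr.verified
  writer required, float64 -> float64: reader addr.height maps from writer addr.height
  writer required, float64 -> float64: reader addr.weight maps from writer addr.weight
  writer required, float64 -> float64: reader addr.rating maps from writer addr.rating
  leftover writer field: addr.payload
  violation R1 at zip
  => forward: BREAKING (1)

backward: BREAKING [(addr.payload, R1)]; forward: BREAKING [(zip, R1)]


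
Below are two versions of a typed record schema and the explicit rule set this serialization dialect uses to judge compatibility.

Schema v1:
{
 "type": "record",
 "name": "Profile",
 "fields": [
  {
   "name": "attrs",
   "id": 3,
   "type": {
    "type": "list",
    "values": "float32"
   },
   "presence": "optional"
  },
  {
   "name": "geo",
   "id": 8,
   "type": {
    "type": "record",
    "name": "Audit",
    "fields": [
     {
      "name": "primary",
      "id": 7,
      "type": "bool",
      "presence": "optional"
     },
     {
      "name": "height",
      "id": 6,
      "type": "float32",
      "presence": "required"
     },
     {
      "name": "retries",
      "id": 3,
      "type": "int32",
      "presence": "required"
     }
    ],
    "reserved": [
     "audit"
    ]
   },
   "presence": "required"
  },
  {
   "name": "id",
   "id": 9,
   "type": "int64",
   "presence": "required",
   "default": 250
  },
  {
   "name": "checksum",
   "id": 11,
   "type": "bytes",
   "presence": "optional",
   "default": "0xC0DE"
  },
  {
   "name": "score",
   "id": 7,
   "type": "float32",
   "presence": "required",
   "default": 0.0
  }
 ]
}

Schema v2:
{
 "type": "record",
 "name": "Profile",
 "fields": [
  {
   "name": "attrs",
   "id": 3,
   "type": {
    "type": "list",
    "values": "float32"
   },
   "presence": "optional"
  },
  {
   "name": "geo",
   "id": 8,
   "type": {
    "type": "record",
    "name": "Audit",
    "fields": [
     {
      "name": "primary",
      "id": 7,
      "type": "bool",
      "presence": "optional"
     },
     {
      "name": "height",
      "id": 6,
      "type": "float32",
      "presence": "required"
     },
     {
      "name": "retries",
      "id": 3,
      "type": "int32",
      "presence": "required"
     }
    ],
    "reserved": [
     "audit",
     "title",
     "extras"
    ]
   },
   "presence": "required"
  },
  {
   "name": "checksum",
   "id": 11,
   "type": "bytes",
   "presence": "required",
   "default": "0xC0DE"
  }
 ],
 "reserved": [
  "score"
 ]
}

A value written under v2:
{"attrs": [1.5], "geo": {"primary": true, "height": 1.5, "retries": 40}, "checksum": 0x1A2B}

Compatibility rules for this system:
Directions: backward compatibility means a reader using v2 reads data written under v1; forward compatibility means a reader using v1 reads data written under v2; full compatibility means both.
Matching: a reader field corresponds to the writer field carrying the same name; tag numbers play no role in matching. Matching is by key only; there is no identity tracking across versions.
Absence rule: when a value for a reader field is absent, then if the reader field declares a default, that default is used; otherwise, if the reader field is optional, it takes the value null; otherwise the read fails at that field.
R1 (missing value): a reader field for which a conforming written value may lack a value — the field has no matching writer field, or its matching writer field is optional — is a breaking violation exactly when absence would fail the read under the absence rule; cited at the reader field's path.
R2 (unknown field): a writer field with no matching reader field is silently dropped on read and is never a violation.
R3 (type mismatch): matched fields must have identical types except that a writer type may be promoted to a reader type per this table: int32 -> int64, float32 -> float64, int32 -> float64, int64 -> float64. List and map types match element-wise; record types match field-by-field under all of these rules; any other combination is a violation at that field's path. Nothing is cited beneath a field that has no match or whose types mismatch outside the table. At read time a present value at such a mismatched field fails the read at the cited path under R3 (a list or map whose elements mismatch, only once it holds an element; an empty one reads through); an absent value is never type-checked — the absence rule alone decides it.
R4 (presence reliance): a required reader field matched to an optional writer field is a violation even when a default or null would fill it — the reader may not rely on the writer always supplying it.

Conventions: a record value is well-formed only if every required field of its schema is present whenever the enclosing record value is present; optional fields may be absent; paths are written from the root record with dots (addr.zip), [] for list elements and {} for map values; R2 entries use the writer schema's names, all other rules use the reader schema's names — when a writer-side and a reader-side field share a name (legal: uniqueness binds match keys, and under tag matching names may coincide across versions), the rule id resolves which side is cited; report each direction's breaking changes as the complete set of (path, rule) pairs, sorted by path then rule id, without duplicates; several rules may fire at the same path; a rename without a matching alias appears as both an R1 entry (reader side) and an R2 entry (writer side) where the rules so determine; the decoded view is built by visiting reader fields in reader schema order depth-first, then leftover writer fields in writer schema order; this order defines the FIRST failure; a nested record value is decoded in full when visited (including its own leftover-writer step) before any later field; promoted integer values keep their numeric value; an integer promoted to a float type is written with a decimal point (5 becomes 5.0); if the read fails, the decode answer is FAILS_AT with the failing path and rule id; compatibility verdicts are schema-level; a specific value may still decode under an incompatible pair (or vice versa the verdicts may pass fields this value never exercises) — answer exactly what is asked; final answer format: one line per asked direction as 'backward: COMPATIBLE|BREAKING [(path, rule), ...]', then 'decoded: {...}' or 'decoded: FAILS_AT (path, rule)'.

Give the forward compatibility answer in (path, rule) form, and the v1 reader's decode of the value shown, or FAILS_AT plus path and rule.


in Profile below, arrows point writer -> reader
forward pass over Profile, reader schema v1, writer schema v2:
  writer optional, list<float32> -> list<float32>: reader attrs maps from writer attrs
  writer required, Audit -> Audit: reader geo maps from writer geo
  id: no writer-side match
  writer required, bytes -> bytes: reader checksum maps from writer checksum
  score: no writer-side match
  writer optional, bool -> bool: reader geo.primary maps from writer geo.primary
  writer required, float32 -> float32: reader geo.height maps from writer geo.height
  writer required, int32 -> int32: reader geo.retries maps from writer geo.retries
  => forward verdict for Profile: COMPATIBLE, no violations
decoding the Profile value with the v1 reader:
  attrs := [1.5]
  geo.primary := true
  geo.height := 1.5
  geo.retries := 40
  id := 250 (absent -> default)
  checksum := 0x1A2B
  score := 0.0 (absent -> default)
  => decoded: {"attrs": [1.5], "geo": {"primary": true, "height": 1.5, "retries": 40}, "id": 250, "checksum": 0x1A2B, "score": 0.0}
checking off the Profile differences that do not matter here:
  removed field score from record Profile (its key "score" joins the reserved list) -> no rule fires on it in Profile's dialect; the asked verdict holds
  removed field id from record Profile -> no rule fires on it in Profile's dialect; the asked verdict holds
  field checksum in record Profile: optional changed to required -> its effect on Profile is confined to the backward direction, not asked

forward: COMPATIBLE []; decoded: {"attrs": [1.5], "geo": {"primary": true, "height": 1.5, "retries": 40}, "id": 250, "checksum": 0x1A2B, "score": 0.0}


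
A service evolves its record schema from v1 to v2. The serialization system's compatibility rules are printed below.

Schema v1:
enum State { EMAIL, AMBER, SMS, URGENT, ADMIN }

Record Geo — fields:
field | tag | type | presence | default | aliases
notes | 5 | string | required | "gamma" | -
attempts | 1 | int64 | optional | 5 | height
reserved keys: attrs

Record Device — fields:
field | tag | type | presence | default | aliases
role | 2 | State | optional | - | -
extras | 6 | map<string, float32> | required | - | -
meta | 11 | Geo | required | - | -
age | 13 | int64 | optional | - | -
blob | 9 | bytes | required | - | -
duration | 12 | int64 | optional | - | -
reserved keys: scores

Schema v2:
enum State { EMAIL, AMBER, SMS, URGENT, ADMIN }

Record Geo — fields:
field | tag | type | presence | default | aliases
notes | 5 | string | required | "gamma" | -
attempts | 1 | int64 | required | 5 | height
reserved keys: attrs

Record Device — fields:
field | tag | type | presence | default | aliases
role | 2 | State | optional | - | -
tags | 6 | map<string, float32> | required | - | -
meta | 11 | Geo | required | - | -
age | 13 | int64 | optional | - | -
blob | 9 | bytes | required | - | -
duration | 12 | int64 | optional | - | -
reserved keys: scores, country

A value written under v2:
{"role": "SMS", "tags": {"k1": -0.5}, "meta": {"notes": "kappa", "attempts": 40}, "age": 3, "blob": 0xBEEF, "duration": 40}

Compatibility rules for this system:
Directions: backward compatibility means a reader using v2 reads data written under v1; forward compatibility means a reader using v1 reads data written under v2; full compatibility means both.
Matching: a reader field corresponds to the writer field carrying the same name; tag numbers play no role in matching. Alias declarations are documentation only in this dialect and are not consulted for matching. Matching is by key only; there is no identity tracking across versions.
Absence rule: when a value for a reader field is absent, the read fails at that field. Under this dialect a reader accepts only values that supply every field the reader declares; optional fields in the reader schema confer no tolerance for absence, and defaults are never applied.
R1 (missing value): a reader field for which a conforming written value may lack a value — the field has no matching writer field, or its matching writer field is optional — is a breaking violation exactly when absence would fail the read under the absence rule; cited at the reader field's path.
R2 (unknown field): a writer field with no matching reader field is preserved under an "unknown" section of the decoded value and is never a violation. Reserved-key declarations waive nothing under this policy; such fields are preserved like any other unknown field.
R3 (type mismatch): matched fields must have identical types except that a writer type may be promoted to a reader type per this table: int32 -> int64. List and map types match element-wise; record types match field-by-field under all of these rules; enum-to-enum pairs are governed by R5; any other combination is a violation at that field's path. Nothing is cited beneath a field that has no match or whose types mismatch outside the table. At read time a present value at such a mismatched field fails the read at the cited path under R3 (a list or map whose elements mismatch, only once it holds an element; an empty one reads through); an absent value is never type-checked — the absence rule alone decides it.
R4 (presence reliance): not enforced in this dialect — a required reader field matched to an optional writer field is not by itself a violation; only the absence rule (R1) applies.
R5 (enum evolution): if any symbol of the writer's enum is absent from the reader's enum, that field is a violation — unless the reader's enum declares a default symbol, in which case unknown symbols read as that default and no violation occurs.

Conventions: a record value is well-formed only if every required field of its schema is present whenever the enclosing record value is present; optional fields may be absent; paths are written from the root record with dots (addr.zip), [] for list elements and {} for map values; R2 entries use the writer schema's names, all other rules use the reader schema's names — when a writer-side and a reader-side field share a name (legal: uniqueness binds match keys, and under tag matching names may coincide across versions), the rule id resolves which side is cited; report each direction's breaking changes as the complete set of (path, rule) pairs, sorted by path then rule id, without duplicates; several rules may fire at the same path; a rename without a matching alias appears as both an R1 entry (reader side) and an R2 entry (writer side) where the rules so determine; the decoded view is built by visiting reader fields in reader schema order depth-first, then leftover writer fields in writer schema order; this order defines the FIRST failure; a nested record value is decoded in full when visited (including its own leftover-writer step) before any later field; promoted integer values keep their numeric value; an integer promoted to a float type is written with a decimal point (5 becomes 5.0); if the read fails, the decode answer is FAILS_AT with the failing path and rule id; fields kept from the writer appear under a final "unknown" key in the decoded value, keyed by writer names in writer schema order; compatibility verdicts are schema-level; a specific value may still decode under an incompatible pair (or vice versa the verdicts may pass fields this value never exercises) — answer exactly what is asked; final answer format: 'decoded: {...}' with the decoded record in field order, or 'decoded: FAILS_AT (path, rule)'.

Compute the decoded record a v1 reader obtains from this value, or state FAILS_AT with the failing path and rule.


arrows below run writer -> reader for Device
migrating the Device value to v1:
  role := "SMS"
  read fails at extras under R1 (no fill)
  => FAILS_AT (extras, R1)
the other Device changes do not affect what is asked:
  field attempts in record Geo: optional changed to required -> affects the rule determinations only; this particular Device value decodes identically

decoded: FAILS_AT (extras, R1)


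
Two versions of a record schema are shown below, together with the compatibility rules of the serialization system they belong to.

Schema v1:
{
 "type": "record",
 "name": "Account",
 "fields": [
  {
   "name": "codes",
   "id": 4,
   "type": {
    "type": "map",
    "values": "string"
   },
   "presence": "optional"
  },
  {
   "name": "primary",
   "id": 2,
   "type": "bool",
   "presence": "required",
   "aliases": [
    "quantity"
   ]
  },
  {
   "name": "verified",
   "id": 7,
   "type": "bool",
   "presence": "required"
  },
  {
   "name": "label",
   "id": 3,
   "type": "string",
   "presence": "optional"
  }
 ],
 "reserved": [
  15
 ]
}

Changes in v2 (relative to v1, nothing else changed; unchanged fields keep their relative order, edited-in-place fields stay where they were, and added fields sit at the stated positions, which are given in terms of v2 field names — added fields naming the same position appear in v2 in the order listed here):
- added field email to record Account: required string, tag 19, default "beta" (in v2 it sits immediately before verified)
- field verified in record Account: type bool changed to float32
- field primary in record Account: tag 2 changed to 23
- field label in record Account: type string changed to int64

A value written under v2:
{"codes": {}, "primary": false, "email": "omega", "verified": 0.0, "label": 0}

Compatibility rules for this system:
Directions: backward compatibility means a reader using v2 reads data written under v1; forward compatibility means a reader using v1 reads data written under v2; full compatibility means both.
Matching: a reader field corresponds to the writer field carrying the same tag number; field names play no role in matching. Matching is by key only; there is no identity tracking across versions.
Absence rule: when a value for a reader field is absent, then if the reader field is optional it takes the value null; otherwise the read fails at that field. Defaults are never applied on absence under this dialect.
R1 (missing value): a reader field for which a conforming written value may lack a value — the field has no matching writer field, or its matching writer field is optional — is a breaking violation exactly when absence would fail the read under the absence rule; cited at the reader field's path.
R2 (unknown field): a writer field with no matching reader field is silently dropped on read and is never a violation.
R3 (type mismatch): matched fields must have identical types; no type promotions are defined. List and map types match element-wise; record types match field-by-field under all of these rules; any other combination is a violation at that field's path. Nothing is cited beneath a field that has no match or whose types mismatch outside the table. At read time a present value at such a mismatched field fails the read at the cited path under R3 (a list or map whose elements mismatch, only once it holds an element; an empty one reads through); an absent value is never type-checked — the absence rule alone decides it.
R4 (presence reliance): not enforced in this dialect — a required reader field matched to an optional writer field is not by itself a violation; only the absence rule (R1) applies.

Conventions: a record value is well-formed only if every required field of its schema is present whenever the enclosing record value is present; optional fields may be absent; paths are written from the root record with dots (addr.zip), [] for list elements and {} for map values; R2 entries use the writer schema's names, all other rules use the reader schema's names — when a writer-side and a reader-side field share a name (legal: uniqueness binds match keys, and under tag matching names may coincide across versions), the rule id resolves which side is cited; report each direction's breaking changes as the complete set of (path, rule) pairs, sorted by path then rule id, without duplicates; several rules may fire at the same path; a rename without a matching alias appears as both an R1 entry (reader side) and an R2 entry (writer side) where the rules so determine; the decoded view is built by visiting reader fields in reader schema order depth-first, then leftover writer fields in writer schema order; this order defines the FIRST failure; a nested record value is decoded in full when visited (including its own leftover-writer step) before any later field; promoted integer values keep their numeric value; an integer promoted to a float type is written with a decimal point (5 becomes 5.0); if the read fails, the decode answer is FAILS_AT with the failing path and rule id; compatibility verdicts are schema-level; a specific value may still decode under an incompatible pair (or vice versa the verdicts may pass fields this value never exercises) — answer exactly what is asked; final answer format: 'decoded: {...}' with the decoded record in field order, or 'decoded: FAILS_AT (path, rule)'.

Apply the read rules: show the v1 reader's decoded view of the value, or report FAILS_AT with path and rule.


decoded: FAILS_AT (primary, R1)

each type pair in Account: writer, then reader
decoding the Account value with the v1 reader:
  codes := {}
  read fails at primary under R1 (no fill)
  => FAILS_AT (primary, R1)
checking off the Account differences that do not matter here:
  added field email to record Account: required string, tag 19, default "beta" (in v2 it sits immediately before verified) -> changes Account's schema-level verdicts only — the decode of this value is the same
  field verified in record Account: type bool changed to float32 -> changes Account's schema-level verdicts only — the decode of this value is the same
  field label in record Account: type string changed to int64 -> changes Account's schema-level verdicts only — the decode of this value is the same


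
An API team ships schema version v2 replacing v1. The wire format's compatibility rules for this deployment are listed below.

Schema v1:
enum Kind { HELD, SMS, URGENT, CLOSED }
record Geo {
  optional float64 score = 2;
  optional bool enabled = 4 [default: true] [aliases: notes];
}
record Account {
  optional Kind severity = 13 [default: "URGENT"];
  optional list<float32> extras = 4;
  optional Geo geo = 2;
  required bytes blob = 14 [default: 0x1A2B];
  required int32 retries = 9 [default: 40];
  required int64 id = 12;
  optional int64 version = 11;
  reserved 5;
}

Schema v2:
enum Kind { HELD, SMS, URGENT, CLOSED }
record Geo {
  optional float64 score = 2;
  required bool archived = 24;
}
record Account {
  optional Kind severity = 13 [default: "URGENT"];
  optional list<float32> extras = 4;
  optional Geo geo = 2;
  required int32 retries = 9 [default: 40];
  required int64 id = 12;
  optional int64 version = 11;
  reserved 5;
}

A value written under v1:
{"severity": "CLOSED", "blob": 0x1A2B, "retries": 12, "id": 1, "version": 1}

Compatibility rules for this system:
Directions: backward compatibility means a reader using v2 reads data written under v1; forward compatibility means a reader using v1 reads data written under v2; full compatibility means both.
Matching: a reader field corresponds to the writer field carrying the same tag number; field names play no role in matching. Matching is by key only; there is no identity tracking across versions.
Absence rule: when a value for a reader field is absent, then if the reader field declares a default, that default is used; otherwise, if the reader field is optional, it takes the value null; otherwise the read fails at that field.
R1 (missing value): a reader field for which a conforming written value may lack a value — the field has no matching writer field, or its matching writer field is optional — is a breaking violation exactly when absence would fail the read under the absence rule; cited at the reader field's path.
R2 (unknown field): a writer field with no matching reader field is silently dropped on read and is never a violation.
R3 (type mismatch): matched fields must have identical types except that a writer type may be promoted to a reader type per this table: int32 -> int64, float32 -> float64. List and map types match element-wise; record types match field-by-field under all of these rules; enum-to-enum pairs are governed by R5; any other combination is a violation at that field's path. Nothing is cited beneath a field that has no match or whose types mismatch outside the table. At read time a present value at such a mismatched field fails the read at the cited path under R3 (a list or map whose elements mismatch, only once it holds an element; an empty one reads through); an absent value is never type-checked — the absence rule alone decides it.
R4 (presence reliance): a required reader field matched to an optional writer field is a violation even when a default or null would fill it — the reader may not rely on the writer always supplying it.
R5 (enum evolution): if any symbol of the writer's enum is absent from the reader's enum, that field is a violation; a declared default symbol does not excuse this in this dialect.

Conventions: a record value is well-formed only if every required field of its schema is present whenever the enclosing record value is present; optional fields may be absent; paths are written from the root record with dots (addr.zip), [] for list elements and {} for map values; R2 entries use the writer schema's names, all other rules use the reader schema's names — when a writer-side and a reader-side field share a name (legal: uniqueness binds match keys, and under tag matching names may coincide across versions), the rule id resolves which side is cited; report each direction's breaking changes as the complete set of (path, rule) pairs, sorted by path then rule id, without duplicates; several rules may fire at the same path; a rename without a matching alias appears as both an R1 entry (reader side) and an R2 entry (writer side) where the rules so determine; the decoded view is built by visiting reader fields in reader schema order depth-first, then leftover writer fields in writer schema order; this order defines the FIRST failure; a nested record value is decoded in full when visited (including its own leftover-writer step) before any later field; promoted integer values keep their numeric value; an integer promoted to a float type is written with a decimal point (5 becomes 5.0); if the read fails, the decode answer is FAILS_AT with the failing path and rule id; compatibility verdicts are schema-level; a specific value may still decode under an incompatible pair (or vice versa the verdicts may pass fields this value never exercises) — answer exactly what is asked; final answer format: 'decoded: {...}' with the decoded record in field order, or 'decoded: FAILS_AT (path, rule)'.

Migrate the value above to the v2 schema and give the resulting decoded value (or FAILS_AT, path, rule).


the writer's type comes first in each Account pair
decode (reader v2):
  severity := "CLOSED"
  extras := null (absent, optional -> null)
  geo := null (absent, optional -> null)
  retries := 12
  id := 1
  version := 1
  writer blob: unknown -> dropped
  => decoded: {"severity": "CLOSED", "extras": null, "geo": null, "retries": 12, "id": 1, "version": 1}
the other Account changes do not affect what is asked:
  removed field enabled from record Geo -> no rule fires on it and the decoded Account view is identical with or without it
  added field archived to record Geo: required bool, tag 24 (in v2 it sits last) -> a verdict-level change on Account — the shown value reads the same

decoded: {"severity": "CLOSED", "extras": null, "geo": null, "retries": 12, "id": 1, "version": 1}


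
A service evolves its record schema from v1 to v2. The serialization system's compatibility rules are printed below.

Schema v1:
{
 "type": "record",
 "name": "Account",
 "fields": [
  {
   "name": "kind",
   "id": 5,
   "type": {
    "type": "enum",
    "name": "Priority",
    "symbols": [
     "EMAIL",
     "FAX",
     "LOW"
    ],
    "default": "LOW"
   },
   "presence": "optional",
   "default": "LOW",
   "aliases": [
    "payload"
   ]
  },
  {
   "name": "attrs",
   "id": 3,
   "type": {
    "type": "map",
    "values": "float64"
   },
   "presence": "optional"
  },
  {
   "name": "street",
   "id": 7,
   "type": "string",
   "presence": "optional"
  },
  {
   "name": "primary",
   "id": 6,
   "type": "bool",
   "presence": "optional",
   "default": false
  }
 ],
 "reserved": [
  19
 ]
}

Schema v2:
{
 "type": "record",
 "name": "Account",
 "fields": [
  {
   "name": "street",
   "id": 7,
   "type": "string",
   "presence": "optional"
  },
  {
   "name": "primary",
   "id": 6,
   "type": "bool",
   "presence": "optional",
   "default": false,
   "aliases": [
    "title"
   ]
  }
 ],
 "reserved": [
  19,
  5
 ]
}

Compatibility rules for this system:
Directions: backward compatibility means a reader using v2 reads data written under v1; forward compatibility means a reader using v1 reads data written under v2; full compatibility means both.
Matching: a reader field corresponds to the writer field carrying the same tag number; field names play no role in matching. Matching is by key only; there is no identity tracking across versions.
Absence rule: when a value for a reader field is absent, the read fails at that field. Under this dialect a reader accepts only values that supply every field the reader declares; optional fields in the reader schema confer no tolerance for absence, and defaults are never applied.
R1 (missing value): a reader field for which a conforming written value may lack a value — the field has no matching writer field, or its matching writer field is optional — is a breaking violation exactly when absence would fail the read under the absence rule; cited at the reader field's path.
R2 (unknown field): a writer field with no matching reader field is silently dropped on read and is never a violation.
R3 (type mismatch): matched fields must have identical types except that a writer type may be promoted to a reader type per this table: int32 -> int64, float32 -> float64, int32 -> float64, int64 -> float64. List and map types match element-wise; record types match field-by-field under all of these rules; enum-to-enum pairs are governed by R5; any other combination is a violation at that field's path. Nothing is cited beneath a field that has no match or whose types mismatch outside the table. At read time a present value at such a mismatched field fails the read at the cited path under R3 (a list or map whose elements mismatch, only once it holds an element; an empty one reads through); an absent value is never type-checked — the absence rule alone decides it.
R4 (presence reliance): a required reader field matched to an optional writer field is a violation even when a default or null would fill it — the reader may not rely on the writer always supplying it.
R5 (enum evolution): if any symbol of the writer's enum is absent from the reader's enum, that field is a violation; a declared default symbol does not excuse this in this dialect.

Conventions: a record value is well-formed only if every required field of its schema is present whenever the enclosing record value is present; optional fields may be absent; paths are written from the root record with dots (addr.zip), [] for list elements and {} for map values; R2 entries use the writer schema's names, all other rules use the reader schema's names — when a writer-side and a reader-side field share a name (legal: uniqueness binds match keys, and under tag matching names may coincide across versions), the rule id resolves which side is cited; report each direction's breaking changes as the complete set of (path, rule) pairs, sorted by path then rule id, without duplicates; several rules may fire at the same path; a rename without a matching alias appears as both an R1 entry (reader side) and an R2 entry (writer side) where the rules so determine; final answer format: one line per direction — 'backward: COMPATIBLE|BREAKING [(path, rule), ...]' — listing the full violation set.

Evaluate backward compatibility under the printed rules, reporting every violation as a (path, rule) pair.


backward: BREAKING [(primary, R1), (street, R1)]

arrows below run writer -> reader for Account
backward pass over Account, reader schema v2, writer schema v1:
  street: string -> string, writer optional; from street
  primary: bool -> bool, writer optional; from primary
  kind (writer side), unknown to reader
  attrs (writer side), unknown to reader
  rule R1 violated at primary
  rule R1 violated at street
  => backward: BREAKING (2)


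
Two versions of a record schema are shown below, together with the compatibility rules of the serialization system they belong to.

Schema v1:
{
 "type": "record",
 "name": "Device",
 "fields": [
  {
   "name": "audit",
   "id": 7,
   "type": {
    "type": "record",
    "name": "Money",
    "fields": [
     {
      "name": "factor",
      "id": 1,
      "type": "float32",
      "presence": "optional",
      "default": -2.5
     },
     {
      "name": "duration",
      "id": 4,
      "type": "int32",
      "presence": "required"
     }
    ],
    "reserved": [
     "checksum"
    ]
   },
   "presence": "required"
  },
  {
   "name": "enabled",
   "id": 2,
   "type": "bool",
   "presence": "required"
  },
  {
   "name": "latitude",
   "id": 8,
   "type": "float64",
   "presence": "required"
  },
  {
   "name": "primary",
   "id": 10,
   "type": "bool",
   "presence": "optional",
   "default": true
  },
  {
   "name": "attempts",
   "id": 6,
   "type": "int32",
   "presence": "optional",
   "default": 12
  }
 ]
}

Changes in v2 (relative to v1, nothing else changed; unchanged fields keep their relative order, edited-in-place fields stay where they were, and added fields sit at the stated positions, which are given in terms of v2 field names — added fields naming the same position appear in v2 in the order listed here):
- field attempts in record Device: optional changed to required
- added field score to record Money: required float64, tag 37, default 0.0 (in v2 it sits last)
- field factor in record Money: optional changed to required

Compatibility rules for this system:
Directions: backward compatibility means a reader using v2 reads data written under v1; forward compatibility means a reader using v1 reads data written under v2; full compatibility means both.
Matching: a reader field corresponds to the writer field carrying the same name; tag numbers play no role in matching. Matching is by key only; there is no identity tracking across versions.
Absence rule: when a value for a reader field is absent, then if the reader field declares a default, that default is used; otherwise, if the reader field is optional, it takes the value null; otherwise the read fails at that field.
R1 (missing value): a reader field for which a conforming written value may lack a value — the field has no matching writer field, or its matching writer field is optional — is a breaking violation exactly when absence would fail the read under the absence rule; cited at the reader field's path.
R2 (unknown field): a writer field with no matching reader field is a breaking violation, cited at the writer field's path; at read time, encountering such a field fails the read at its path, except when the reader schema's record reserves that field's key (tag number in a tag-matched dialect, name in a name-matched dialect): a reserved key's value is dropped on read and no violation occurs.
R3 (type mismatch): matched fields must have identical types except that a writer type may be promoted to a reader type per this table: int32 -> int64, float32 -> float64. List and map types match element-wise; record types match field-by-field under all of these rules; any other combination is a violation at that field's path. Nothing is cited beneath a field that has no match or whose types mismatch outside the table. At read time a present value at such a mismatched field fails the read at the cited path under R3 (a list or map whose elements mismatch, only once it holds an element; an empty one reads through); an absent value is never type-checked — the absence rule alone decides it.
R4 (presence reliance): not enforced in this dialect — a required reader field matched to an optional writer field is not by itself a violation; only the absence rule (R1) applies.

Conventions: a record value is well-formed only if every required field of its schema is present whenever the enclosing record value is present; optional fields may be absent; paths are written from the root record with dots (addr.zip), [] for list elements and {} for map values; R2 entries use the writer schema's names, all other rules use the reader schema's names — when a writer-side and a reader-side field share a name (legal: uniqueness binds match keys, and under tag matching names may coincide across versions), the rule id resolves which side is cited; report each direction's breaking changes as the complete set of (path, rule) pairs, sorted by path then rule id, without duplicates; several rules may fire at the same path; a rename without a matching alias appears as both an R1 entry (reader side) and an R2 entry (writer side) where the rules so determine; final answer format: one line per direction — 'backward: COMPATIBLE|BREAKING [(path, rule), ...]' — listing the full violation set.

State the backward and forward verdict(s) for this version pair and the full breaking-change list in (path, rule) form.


each type pair in Device: writer, then reader
backward analysis of Device with v2 as reader and v1 as writer:
  audit <- audit (Money -> Money, writer required)
  enabled <- enabled (bool -> bool, writer required)
  latitude <- latitude (float64 -> float64, writer required)
  primary <- primary (bool -> bool, writer optional)
  attempts <- attempts (int32 -> int32, writer optional)
  audit.factor <- audit.factor (float32 -> float32, writer optional)
  audit.duration <- audit.duration (int32 -> int32, writer required)
  no writer field matches reader audit.score
  => no violations; backward on Device: COMPATIBLE
forward analysis of Device with v1 as reader and v2 as writer:
  audit <- audit (Money -> Money, writer required)
  enabled <- enabled (bool -> bool, writer required)
  latitude <- latitude (float64 -> float64, writer required)
  primary <- primary (bool -> bool, writer optional)
  attempts <- attempts (int32 -> int32, writer required)
  audit.factor <- audit.factor (float32 -> float32, writer required)
  audit.duration <- audit.duration (int32 -> int32, writer required)
  leftover writer field: audit.score
  breaking: (audit.score, R2)
  => 1 violation(s): forward is BREAKING for Device

backward: COMPATIBLE []; forward: BREAKING [(audit.score, R2)]
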